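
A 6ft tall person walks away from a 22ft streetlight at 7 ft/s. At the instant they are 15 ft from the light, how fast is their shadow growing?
21/8 ft/s

By similar triangles: 22/(x+s) = 6/s
Solving: s = 6x/16
ds/dt = 6/16 · dx/dt = 3/8 · 7 = 21/8 ft/s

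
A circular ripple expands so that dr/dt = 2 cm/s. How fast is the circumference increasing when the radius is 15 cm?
4π cm/s

C = 2πr
dC/dt = 2π · dr/dt = 2π · 2 = 4π cm/s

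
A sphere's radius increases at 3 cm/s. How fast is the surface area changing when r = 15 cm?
360π cm²/s

S = 4πr²
dS/dt = dS/dr · dr/dt = 8πr · 3
At r = 15: dS/dt = 360π cm²/s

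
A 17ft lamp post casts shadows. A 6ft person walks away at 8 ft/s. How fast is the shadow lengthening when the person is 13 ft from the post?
48/11 ft/s

By similar triangles: 17/(x+s) = 6/s
Solving: s = 6x/11
ds/dt = 6/11 · dx/dt = 6/11 · 8 = 48/11 ft/s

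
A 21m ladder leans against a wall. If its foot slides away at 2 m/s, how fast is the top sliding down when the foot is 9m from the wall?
3√10/10 ≈ 0.9487 m/s

x² + y² = 21²
2x·dx/dt + 2y·dy/dt = 0
dy/dt = -x/y · dx/dt = -9/(6√10) · 2 = -3√10/10 m/s
The top is descending at 3√10/10 ≈ 0.9487 m/s.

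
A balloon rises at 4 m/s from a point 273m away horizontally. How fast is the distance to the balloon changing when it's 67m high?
134√79018/39509 ≈ 0.9534 m/s

z² = 273² + y²
z = √(273² + 67²) = √79018
dz/dt = y/z · dy/dt = 67/√79018 · 4 = 134√79018/39509 ≈ 0.9534 m/s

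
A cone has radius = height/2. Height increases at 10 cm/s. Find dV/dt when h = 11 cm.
605π/2 cm³/s

V = (1/3)π(h/2)²h = πh³/12
dV/dt = πh²/4 · 10
At h = 11: dV/dt = 605π/2 cm³/s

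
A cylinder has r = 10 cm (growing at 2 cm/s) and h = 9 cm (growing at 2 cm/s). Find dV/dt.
560π cm³/s

V = πr²h
dV/dt = 2πrh·dr/dt + πr²·dh/dt
= 2π(10)(9)(2) + π(10)²(2)
= 560π cm³/s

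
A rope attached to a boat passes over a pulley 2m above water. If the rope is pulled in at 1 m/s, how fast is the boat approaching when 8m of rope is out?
4√15/15 ≈ 1.033 m/s

rope² = x² + 2²
x = √(8² - 2²) = 2√15
dx/dt = (rope/x) · d(rope)/dt = (8/(2√15)) · (-1) = -4√15/15 m/s
The boat approaches at 4√15/15 ≈ 1.033 m/s.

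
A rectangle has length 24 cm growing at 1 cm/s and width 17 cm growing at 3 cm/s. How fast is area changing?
89 cm²/s

A = lw
dA/dt = w·dl/dt + l·dw/dt = 17·1 + 24·3 = 89 cm²/s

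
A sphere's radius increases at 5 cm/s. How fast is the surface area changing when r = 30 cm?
1200π cm²/s

S = 4πr²
dS/dt = dS/dr · dr/dt = 8πr · 5
At r = 30: dS/dt = 1200π cm²/s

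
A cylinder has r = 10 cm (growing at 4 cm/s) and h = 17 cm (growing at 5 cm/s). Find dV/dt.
1860π cm³/s

V = πr²h
dV/dt = 2πrh·dr/dt + πr²·dh/dt
= 2π(10)(17)(4) + π(10)²(5)
= 1860π cm³/s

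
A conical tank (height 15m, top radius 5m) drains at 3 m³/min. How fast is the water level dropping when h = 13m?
27/(169π) ≈ 0.05085 m/min

r/h = 5/15, so r = (1/3)h
V = (1/3)πr²h = (1/3)π((1/3)h)²h = (1/27)πh³
dV/dh = (1/9)πh²
dh/dt = (dV/dt)/(dV/dh) = -3/((1/9)π·13²) = -27/(169π) m/min
The level is dropping at 27/(169π) ≈ 0.05085 m/min.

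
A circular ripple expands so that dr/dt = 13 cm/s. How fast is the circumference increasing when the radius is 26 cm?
26π cm/s

C = 2πr
dC/dt = 2π · dr/dt = 2π · 13 = 26π cm/s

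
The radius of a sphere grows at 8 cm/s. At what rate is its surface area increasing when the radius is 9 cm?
576π cm²/s

S = 4πr²
dS/dt = dS/dr · dr/dt = 8πr · 8
At r = 9: dS/dt = 576π cm²/s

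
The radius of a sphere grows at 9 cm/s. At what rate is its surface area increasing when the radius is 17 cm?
1224π cm²/s

S = 4πr²
dS/dt = dS/dr · dr/dt = 8πr · 9
At r = 17: dS/dt = 1224π cm²/s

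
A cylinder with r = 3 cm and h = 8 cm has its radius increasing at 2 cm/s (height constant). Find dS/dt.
56π cm²/s

S = 2πrh + 2πr² (lateral + bases)
dS/dt = (2πh + 4πr)·dr/dt = (2π·8 + 4π·3)·2
= 56π cm²/s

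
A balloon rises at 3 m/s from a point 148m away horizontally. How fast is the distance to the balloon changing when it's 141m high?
423√41785/41785 ≈ 2.069 m/s

z² = 148² + y²
z = √(148² + 141²) = √41785
dz/dt = y/z · dy/dt = 141/√41785 · 3 = 423√41785/41785 ≈ 2.069 m/s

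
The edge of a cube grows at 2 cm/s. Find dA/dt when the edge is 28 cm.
672 cm²/s

A = 6s²
dA/dt = 12s · ds/dt = 12·28·2 = 672 cm²/s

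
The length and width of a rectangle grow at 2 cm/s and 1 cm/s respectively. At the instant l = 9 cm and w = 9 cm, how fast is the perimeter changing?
6 cm/s

P = 2(l + w)
dP/dt = 2(dl/dt + dw/dt) = 2(2 + 1) = 6 cm/s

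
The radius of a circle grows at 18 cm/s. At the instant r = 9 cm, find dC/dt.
36π cm/s

C = 2πr
dC/dt = 2π · dr/dt = 2π · 18 = 36π cm/s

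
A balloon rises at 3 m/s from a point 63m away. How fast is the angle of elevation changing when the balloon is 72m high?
0.020649 rad/s

tan(θ) = y/63
sec²(θ) · dθ/dt = (1/63) · dy/dt
dθ/dt = cos²(θ)/63 · 3 = 63/(63² + 72²) · 3
dθ/dt = 0.020649 rad/s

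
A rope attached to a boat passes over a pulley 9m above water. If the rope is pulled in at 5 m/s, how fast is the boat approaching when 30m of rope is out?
50√91/91 ≈ 5.241 m/s

rope² = x² + 9²
x = √(30² - 9²) = 3√91
dx/dt = (rope/x) · d(rope)/dt = (30/(3√91)) · (-5) = -50√91/91 m/s
The boat approaches at 50√91/91 ≈ 5.241 m/s.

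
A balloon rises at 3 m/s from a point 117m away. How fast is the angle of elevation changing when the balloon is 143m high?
0.010282 rad/s

tan(θ) = y/117
sec²(θ) · dθ/dt = (1/117) · dy/dt
dθ/dt = cos²(θ)/117 · 3 = 117/(117² + 143²) · 3
dθ/dt = 0.010282 rad/s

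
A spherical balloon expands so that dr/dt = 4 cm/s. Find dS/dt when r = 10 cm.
320π cm²/s

S = 4πr²
dS/dt = dS/dr · dr/dt = 8πr · 4
At r = 10: dS/dt = 320π cm²/s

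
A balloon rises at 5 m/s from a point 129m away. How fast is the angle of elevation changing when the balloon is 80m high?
0.027994 rad/s

tan(θ) = y/129
sec²(θ) · dθ/dt = (1/129) · dy/dt
dθ/dt = cos²(θ)/129 · 5 = 129/(129² + 80²) · 5
dθ/dt = 0.027994 rad/s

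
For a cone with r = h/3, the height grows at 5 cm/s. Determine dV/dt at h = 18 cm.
180π cm³/s

V = (1/3)π(h/3)²h = πh³/27
dV/dt = πh²/9 · 5
At h = 18: dV/dt = 180π cm³/s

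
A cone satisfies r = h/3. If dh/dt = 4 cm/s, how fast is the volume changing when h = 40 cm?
6400π/9 cm³/s

V = (1/3)π(h/3)²h = πh³/27
dV/dt = πh²/9 · 4
At h = 40: dV/dt = 6400π/9 cm³/s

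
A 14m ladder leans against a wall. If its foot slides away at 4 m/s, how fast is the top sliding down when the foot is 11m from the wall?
44√3/15 ≈ 5.081 m/s

x² + y² = 14²
2x·dx/dt + 2y·dy/dt = 0
dy/dt = -x/y · dx/dt = -11/(5√3) · 4 = -44√3/15 m/s
The top is descending at 44√3/15 ≈ 5.081 m/s.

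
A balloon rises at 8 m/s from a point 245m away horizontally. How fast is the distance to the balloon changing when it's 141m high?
564√79906/39953 ≈ 3.99 m/s

z² = 245² + y²
z = √(245² + 141²) = √79906
dz/dt = y/z · dy/dt = 141/√79906 · 8 = 564√79906/39953 ≈ 3.99 m/s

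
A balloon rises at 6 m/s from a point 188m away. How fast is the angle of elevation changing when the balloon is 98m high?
0.025096 rad/s

tan(θ) = y/188
sec²(θ) · dθ/dt = (1/188) · dy/dt
dθ/dt = cos²(θ)/188 · 6 = 188/(188² + 98²) · 6
dθ/dt = 0.025096 rad/s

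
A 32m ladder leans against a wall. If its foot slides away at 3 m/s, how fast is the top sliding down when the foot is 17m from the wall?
17√15/35 ≈ 1.881 m/s

x² + y² = 32²
2x·dx/dt + 2y·dy/dt = 0
dy/dt = -x/y · dx/dt = -17/(7√15) · 3 = -17√15/35 m/s
The top is descending at 17√15/35 ≈ 1.881 m/s.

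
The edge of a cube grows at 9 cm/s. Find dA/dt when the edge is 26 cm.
2808 cm²/s

A = 6s²
dA/dt = 12s · ds/dt = 12·26·9 = 2808 cm²/s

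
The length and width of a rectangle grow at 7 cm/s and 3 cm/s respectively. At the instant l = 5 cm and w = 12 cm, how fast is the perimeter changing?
20 cm/s

P = 2(l + w)
dP/dt = 2(dl/dt + dw/dt) = 2(7 + 3) = 20 cm/s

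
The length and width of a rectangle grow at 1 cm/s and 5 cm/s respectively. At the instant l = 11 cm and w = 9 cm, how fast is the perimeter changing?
12 cm/s

P = 2(l + w)
dP/dt = 2(dl/dt + dw/dt) = 2(1 + 5) = 12 cm/s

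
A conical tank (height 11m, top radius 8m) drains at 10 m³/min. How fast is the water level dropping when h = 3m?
605/(288π) ≈ 0.6687 m/min

r/h = 8/11, so r = (8/11)h
V = (1/3)πr²h = (1/3)π((8/11)h)²h = (64/363)πh³
dV/dh = (64/121)πh²
dh/dt = (dV/dt)/(dV/dh) = -10/((64/121)π·3²) = -605/(288π) m/min
The level is dropping at 605/(288π) ≈ 0.6687 m/min.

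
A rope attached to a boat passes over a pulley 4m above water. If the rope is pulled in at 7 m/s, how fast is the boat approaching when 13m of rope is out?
91√17/51 ≈ 7.357 m/s

rope² = x² + 4²
x = √(13² - 4²) = 3√17
dx/dt = (rope/x) · d(rope)/dt = (13/(3√17)) · (-7) = -91√17/51 m/s
The boat approaches at 91√17/51 ≈ 7.357 m/s.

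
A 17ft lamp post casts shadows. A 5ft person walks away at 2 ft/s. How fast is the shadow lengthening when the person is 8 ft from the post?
5/6 ft/s

By similar triangles: 17/(x+s) = 5/s
Solving: s = 5x/12
ds/dt = 5/12 · dx/dt = 5/12 · 2 = 5/6 ft/s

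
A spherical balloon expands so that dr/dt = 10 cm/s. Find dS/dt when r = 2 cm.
160π cm²/s

S = 4πr²
dS/dt = dS/dr · dr/dt = 8πr · 10
At r = 2: dS/dt = 160π cm²/s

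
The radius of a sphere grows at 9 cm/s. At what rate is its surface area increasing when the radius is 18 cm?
1296π cm²/s

S = 4πr²
dS/dt = dS/dr · dr/dt = 8πr · 9
At r = 18: dS/dt = 1296π cm²/s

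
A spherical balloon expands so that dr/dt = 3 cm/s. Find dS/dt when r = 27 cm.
648π cm²/s

S = 4πr²
dS/dt = dS/dr · dr/dt = 8πr · 3
At r = 27: dS/dt = 648π cm²/s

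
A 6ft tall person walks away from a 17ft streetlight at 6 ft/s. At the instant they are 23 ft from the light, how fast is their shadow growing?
36/11 ft/s

By similar triangles: 17/(x+s) = 6/s
Solving: s = 6x/11
ds/dt = 6/11 · dx/dt = 6/11 · 6 = 36/11 ft/s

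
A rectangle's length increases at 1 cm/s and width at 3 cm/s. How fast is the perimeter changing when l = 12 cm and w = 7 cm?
8 cm/s

P = 2(l + w)
dP/dt = 2(dl/dt + dw/dt) = 2(1 + 3) = 8 cm/s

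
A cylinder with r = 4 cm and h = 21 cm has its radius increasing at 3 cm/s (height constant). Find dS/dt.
174π cm²/s

S = 2πrh + 2πr² (lateral + bases)
dS/dt = (2πh + 4πr)·dr/dt = (2π·21 + 4π·4)·3
= 174π cm²/s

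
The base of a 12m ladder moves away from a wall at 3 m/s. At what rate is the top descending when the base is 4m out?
3√2/4 ≈ 1.061 m/s

x² + y² = 12²
2x·dx/dt + 2y·dy/dt = 0
dy/dt = -x/y · dx/dt = -4/(8√2) · 3 = -3√2/4 m/s
The top is descending at 3√2/4 ≈ 1.061 m/s.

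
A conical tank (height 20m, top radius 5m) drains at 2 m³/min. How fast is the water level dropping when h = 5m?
32/(25π) ≈ 0.4074 m/min

r/h = 5/20, so r = (1/4)h
V = (1/3)πr²h = (1/3)π((1/4)h)²h = (1/48)πh³
dV/dh = (1/16)πh²
dh/dt = (dV/dt)/(dV/dh) = -2/((1/16)π·5²) = -32/(25π) m/min
The level is dropping at 32/(25π) ≈ 0.4074 m/min.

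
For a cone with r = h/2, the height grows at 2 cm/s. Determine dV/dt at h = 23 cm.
529π/2 cm³/s

V = (1/3)π(h/2)²h = πh³/12
dV/dt = πh²/4 · 2
At h = 23: dV/dt = 529π/2 cm³/s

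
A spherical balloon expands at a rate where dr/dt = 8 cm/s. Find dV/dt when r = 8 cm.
2048π cm³/s

V = (4/3)πr³
dV/dt = dV/dr · dr/dt = 4πr² · 8
At r = 8: dV/dt = 2048π cm³/s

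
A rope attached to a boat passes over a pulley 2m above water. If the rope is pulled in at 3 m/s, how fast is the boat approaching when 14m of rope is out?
7√3/4 ≈ 3.031 m/s

rope² = x² + 2²
x = √(14² - 2²) = 8√3
dx/dt = (rope/x) · d(rope)/dt = (14/(8√3)) · (-3) = -7√3/4 m/s
The boat approaches at 7√3/4 ≈ 3.031 m/s.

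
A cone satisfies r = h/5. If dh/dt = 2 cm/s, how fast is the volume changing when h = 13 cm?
338π/25 cm³/s

V = (1/3)π(h/5)²h = πh³/75
dV/dt = πh²/25 · 2
At h = 13: dV/dt = 338π/25 cm³/s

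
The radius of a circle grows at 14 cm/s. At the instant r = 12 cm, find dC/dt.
28π cm/s

C = 2πr
dC/dt = 2π · dr/dt = 2π · 14 = 28π cm/s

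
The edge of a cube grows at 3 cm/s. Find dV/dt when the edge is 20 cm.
3600 cm³/s

V = s³
dV/dt = 3s² · ds/dt = 3·20²·3 = 3600 cm³/s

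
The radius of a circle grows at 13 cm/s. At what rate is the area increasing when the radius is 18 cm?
468π cm²/s

A = πr²
dA/dt = 2πr · dr/dt = 2π(18)(13) = 468π cm²/s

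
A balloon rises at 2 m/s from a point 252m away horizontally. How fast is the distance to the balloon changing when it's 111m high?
74√337/1685 ≈ 0.8062 m/s

z² = 252² + y²
z = √(252² + 111²) = 15√337
dz/dt = y/z · dy/dt = 111/(15√337) · 2 = 74√337/1685 ≈ 0.8062 m/s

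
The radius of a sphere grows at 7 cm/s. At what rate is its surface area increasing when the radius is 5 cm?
280π cm²/s

S = 4πr²
dS/dt = dS/dr · dr/dt = 8πr · 7
At r = 5: dS/dt = 280π cm²/s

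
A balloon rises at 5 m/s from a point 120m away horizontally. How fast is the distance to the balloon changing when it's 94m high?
235√5809/5809 ≈ 3.083 m/s

z² = 120² + y²
z = √(120² + 94²) = 2√5809
dz/dt = y/z · dy/dt = 94/(2√5809) · 5 = 235√5809/5809 ≈ 3.083 m/s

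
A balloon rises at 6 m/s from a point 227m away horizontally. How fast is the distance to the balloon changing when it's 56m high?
336√65/1885 ≈ 1.437 m/s

z² = 227² + y²
z = √(227² + 56²) = 29√65
dz/dt = y/z · dy/dt = 56/(29√65) · 6 = 336√65/1885 ≈ 1.437 m/s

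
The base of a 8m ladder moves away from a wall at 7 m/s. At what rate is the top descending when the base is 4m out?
7√3/3 ≈ 4.041 m/s

x² + y² = 8²
2x·dx/dt + 2y·dy/dt = 0
dy/dt = -x/y · dx/dt = -4/(4√3) · 7 = -7√3/3 m/s
The top is descending at 7√3/3 ≈ 4.041 m/s.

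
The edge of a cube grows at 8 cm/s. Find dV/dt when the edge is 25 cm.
15000 cm³/s

V = s³
dV/dt = 3s² · ds/dt = 3·25²·8 = 15000 cm³/s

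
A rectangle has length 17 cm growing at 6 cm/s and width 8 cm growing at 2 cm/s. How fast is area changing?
82 cm²/s

A = lw
dA/dt = w·dl/dt + l·dw/dt = 8·6 + 17·2 = 82 cm²/s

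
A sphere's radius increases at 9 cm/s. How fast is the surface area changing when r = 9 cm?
648π cm²/s

S = 4πr²
dS/dt = dS/dr · dr/dt = 8πr · 9
At r = 9: dS/dt = 648π cm²/s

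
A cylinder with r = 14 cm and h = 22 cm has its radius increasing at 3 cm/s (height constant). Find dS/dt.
300π cm²/s

S = 2πrh + 2πr² (lateral + bases)
dS/dt = (2πh + 4πr)·dr/dt = (2π·22 + 4π·14)·3
= 300π cm²/s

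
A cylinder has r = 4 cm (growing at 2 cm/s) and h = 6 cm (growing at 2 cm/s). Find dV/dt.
128π cm³/s

V = πr²h
dV/dt = 2πrh·dr/dt + πr²·dh/dt
= 2π(4)(6)(2) + π(4)²(2)
= 128π cm³/s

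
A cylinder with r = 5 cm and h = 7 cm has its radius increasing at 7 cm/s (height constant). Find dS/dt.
238π cm²/s

S = 2πrh + 2πr² (lateral + bases)
dS/dt = (2πh + 4πr)·dr/dt = (2π·7 + 4π·5)·7
= 238π cm²/s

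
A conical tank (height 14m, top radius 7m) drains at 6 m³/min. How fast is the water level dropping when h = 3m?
8/(3π) ≈ 0.8488 m/min

r/h = 7/14, so r = (1/2)h
V = (1/3)πr²h = (1/3)π((1/2)h)²h = (1/12)πh³
dV/dh = (1/4)πh²
dh/dt = (dV/dt)/(dV/dh) = -6/((1/4)π·3²) = -8/(3π) m/min
The level is dropping at 8/(3π) ≈ 0.8488 m/min.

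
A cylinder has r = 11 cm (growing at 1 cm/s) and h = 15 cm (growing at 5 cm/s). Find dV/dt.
935π cm³/s

V = πr²h
dV/dt = 2πrh·dr/dt + πr²·dh/dt
= 2π(11)(15)(1) + π(11)²(5)
= 935π cm³/s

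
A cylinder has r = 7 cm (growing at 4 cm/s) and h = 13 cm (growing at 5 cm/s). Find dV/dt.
973π cm³/s

V = πr²h
dV/dt = 2πrh·dr/dt + πr²·dh/dt
= 2π(7)(13)(4) + π(7)²(5)
= 973π cm³/s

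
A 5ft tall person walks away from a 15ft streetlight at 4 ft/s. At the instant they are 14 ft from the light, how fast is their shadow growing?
2 ft/s

By similar triangles: 15/(x+s) = 5/s
Solving: s = 5x/10
ds/dt = 5/10 · dx/dt = 1/2 · 4 = 2 ft/s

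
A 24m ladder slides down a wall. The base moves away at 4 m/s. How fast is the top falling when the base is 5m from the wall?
20√551/551 ≈ 0.852 m/s

x² + y² = 24²
2x·dx/dt + 2y·dy/dt = 0
dy/dt = -x/y · dx/dt = -5/√551 · 4 = -20√551/551 m/s
The top is descending at 20√551/551 ≈ 0.852 m/s.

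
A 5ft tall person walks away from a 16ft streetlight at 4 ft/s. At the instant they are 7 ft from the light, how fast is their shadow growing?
20/11 ft/s

By similar triangles: 16/(x+s) = 5/s
Solving: s = 5x/11
ds/dt = 5/11 · dx/dt = 5/11 · 4 = 20/11 ft/s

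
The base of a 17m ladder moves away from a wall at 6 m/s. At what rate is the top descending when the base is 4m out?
8√273/91 ≈ 1.453 m/s

x² + y² = 17²
2x·dx/dt + 2y·dy/dt = 0
dy/dt = -x/y · dx/dt = -4/√273 · 6 = -8√273/91 m/s
The top is descending at 8√273/91 ≈ 1.453 m/s.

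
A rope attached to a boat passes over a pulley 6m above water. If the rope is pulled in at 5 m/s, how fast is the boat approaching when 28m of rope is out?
70√187/187 ≈ 5.119 m/s

rope² = x² + 6²
x = √(28² - 6²) = 2√187
dx/dt = (rope/x) · d(rope)/dt = (28/(2√187)) · (-5) = -70√187/187 m/s
The boat approaches at 70√187/187 ≈ 5.119 m/s.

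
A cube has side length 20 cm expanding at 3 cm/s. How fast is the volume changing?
3600 cm³/s

V = s³
dV/dt = 3s² · ds/dt = 3·20²·3 = 3600 cm³/s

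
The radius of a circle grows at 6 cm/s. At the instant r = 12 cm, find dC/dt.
12π cm/s

C = 2πr
dC/dt = 2π · dr/dt = 2π · 6 = 12π cm/s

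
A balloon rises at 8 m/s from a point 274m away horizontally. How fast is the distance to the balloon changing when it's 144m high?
576√23953/23953 ≈ 3.722 m/s

z² = 274² + y²
z = √(274² + 144²) = 2√23953
dz/dt = y/z · dy/dt = 144/(2√23953) · 8 = 576√23953/23953 ≈ 3.722 m/s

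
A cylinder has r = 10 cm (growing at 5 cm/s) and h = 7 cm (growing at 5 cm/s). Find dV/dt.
1200π cm³/s

V = πr²h
dV/dt = 2πrh·dr/dt + πr²·dh/dt
= 2π(10)(7)(5) + π(10)²(5)
= 1200π cm³/s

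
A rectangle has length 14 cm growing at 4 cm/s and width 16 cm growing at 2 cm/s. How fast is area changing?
92 cm²/s

A = lw
dA/dt = w·dl/dt + l·dw/dt = 16·4 + 14·2 = 92 cm²/s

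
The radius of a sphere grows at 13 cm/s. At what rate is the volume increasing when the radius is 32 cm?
53248π cm³/s

V = (4/3)πr³
dV/dt = dV/dr · dr/dt = 4πr² · 13
At r = 32: dV/dt = 53248π cm³/s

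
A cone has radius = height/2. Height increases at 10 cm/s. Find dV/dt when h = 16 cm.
640π cm³/s

V = (1/3)π(h/2)²h = πh³/12
dV/dt = πh²/4 · 10
At h = 16: dV/dt = 640π cm³/s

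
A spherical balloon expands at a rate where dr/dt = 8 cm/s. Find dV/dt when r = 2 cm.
128π cm³/s

V = (4/3)πr³
dV/dt = dV/dr · dr/dt = 4πr² · 8
At r = 2: dV/dt = 128π cm³/s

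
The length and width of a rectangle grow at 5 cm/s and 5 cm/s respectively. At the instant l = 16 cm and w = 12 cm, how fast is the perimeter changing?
20 cm/s

P = 2(l + w)
dP/dt = 2(dl/dt + dw/dt) = 2(5 + 5) = 20 cm/s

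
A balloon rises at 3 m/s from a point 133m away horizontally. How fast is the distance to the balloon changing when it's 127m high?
381√33818/33818 ≈ 2.072 m/s

z² = 133² + y²
z = √(133² + 127²) = √33818
dz/dt = y/z · dy/dt = 127/√33818 · 3 = 381√33818/33818 ≈ 2.072 m/s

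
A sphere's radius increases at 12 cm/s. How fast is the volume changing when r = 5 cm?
1200π cm³/s

V = (4/3)πr³
dV/dt = dV/dr · dr/dt = 4πr² · 12
At r = 5: dV/dt = 1200π cm³/s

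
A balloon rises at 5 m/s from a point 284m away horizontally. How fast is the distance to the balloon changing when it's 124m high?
155√6002/6002 ≈ 2.001 m/s

z² = 284² + y²
z = √(284² + 124²) = 4√6002
dz/dt = y/z · dy/dt = 124/(4√6002) · 5 = 155√6002/6002 ≈ 2.001 m/s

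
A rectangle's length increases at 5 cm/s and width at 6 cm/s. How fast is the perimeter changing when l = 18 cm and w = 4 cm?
22 cm/s

P = 2(l + w)
dP/dt = 2(dl/dt + dw/dt) = 2(5 + 6) = 22 cm/s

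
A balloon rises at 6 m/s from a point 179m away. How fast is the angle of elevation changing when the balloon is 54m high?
0.030723 rad/s

tan(θ) = y/179
sec²(θ) · dθ/dt = (1/179) · dy/dt
dθ/dt = cos²(θ)/179 · 6 = 179/(179² + 54²) · 6
dθ/dt = 0.030723 rad/s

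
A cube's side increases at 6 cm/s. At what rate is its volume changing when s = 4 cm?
288 cm³/s

V = s³
dV/dt = 3s² · ds/dt = 3·4²·6 = 288 cm³/s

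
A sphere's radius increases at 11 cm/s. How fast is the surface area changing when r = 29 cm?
2552π cm²/s

S = 4πr²
dS/dt = dS/dr · dr/dt = 8πr · 11
At r = 29: dS/dt = 2552π cm²/s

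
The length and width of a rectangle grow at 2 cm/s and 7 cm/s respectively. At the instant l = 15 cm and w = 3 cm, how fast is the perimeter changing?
18 cm/s

P = 2(l + w)
dP/dt = 2(dl/dt + dw/dt) = 2(2 + 7) = 18 cm/s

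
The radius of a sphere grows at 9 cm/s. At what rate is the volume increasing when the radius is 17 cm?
10404π cm³/s

V = (4/3)πr³
dV/dt = dV/dr · dr/dt = 4πr² · 9
At r = 17: dV/dt = 10404π cm³/s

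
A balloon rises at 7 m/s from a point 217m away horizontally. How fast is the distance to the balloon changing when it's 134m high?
938√65045/65045 ≈ 3.678 m/s

z² = 217² + y²
z = √(217² + 134²) = √65045
dz/dt = y/z · dy/dt = 134/√65045 · 7 = 938√65045/65045 ≈ 3.678 m/s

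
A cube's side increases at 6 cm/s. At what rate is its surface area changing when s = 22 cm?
1584 cm²/s

A = 6s²
dA/dt = 12s · ds/dt = 12·22·6 = 1584 cm²/s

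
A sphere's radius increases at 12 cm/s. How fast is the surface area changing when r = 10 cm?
960π cm²/s

S = 4πr²
dS/dt = dS/dr · dr/dt = 8πr · 12
At r = 10: dS/dt = 960π cm²/s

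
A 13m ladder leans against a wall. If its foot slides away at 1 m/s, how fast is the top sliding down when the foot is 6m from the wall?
6√133/133 ≈ 0.5203 m/s

x² + y² = 13²
2x·dx/dt + 2y·dy/dt = 0
dy/dt = -x/y · dx/dt = -6/√133 · 1 = -6√133/133 m/s
The top is descending at 6√133/133 ≈ 0.5203 m/s.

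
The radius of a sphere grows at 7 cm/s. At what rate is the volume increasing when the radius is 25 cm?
17500π cm³/s

V = (4/3)πr³
dV/dt = dV/dr · dr/dt = 4πr² · 7
At r = 25: dV/dt = 17500π cm³/s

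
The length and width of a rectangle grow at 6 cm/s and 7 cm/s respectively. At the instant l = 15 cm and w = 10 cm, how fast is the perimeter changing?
26 cm/s

P = 2(l + w)
dP/dt = 2(dl/dt + dw/dt) = 2(6 + 7) = 26 cm/s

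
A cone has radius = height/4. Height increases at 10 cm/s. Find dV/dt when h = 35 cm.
6125π/8 cm³/s

V = (1/3)π(h/4)²h = πh³/48
dV/dt = πh²/16 · 10
At h = 35: dV/dt = 6125π/8 cm³/s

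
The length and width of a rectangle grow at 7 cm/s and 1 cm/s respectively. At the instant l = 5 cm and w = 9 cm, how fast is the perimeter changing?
16 cm/s

P = 2(l + w)
dP/dt = 2(dl/dt + dw/dt) = 2(7 + 1) = 16 cm/s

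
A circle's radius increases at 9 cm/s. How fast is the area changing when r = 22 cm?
396π cm²/s

A = πr²
dA/dt = 2πr · dr/dt = 2π(22)(9) = 396π cm²/s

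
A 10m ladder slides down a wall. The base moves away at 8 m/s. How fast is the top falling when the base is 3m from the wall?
24√91/91 ≈ 2.516 m/s

x² + y² = 10²
2x·dx/dt + 2y·dy/dt = 0
dy/dt = -x/y · dx/dt = -3/√91 · 8 = -24√91/91 m/s
The top is descending at 24√91/91 ≈ 2.516 m/s.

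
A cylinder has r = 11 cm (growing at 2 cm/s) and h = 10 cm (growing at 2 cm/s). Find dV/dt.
682π cm³/s

V = πr²h
dV/dt = 2πrh·dr/dt + πr²·dh/dt
= 2π(11)(10)(2) + π(11)²(2)
= 682π cm³/s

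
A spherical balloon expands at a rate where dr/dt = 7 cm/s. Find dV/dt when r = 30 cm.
25200π cm³/s

V = (4/3)πr³
dV/dt = dV/dr · dr/dt = 4πr² · 7
At r = 30: dV/dt = 25200π cm³/s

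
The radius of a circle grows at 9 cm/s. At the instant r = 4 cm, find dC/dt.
18π cm/s

C = 2πr
dC/dt = 2π · dr/dt = 2π · 9 = 18π cm/s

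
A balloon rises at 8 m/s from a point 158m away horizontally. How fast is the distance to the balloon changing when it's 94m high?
188√2/65 ≈ 4.09 m/s

z² = 158² + y²
z = √(158² + 94²) = 130√2
dz/dt = y/z · dy/dt = 94/(130√2) · 8 = 188√2/65 ≈ 4.09 m/s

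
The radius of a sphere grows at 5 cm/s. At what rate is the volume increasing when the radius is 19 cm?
7220π cm³/s

V = (4/3)πr³
dV/dt = dV/dr · dr/dt = 4πr² · 5
At r = 19: dV/dt = 7220π cm³/s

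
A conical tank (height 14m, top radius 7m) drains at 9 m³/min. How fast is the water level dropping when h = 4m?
9/(4π) ≈ 0.7162 m/min

r/h = 7/14, so r = (1/2)h
V = (1/3)πr²h = (1/3)π((1/2)h)²h = (1/12)πh³
dV/dh = (1/4)πh²
dh/dt = (dV/dt)/(dV/dh) = -9/((1/4)π·4²) = -9/(4π) m/min
The level is dropping at 9/(4π) ≈ 0.7162 m/min.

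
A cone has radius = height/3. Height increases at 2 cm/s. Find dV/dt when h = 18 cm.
72π cm³/s

V = (1/3)π(h/3)²h = πh³/27
dV/dt = πh²/9 · 2
At h = 18: dV/dt = 72π cm³/s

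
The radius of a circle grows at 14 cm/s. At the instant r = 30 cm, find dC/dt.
28π cm/s

C = 2πr
dC/dt = 2π · dr/dt = 2π · 14 = 28π cm/s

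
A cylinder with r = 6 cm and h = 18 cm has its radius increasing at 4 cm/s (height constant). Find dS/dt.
240π cm²/s

S = 2πrh + 2πr² (lateral + bases)
dS/dt = (2πh + 4πr)·dr/dt = (2π·18 + 4π·6)·4
= 240π cm²/s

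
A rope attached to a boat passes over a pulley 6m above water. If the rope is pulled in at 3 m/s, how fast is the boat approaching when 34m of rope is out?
51√70/140 ≈ 3.048 m/s

rope² = x² + 6²
x = √(34² - 6²) = 4√70
dx/dt = (rope/x) · d(rope)/dt = (34/(4√70)) · (-3) = -51√70/140 m/s
The boat approaches at 51√70/140 ≈ 3.048 m/s.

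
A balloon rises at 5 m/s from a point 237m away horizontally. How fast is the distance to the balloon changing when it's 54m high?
18√6565/1313 ≈ 1.111 m/s

z² = 237² + y²
z = √(237² + 54²) = 3√6565
dz/dt = y/z · dy/dt = 54/(3√6565) · 5 = 18√6565/1313 ≈ 1.111 m/s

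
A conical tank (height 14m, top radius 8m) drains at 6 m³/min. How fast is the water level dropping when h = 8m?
147/(512π) ≈ 0.09139 m/min

r/h = 8/14, so r = (4/7)h
V = (1/3)πr²h = (1/3)π((4/7)h)²h = (16/147)πh³
dV/dh = (16/49)πh²
dh/dt = (dV/dt)/(dV/dh) = -6/((16/49)π·8²) = -147/(512π) m/min
The level is dropping at 147/(512π) ≈ 0.09139 m/min.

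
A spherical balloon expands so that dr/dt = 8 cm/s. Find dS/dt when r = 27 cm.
1728π cm²/s

S = 4πr²
dS/dt = dS/dr · dr/dt = 8πr · 8
At r = 27: dS/dt = 1728π cm²/s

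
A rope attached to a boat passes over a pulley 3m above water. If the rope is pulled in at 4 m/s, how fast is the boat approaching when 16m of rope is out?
64√247/247 ≈ 4.072 m/s

rope² = x² + 3²
x = √(16² - 3²) = √247
dx/dt = (rope/x) · d(rope)/dt = (16/√247) · (-4) = -64√247/247 m/s
The boat approaches at 64√247/247 ≈ 4.072 m/s.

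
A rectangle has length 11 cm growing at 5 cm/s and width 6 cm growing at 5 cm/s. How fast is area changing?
85 cm²/s

A = lw
dA/dt = w·dl/dt + l·dw/dt = 6·5 + 11·5 = 85 cm²/s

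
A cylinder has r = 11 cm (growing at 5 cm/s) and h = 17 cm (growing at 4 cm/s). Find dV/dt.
2354π cm³/s

V = πr²h
dV/dt = 2πrh·dr/dt + πr²·dh/dt
= 2π(11)(17)(5) + π(11)²(4)
= 2354π cm³/s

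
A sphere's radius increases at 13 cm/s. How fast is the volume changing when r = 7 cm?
2548π cm³/s

V = (4/3)πr³
dV/dt = dV/dr · dr/dt = 4πr² · 13
At r = 7: dV/dt = 2548π cm³/s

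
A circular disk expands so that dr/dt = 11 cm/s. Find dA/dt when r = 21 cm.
462π cm²/s

A = πr²
dA/dt = 2πr · dr/dt = 2π(21)(11) = 462π cm²/s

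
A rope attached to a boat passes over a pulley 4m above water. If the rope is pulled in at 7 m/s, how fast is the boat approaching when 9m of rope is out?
63√65/65 ≈ 7.814 m/s

rope² = x² + 4²
x = √(9² - 4²) = √65
dx/dt = (rope/x) · d(rope)/dt = (9/√65) · (-7) = -63√65/65 m/s
The boat approaches at 63√65/65 ≈ 7.814 m/s.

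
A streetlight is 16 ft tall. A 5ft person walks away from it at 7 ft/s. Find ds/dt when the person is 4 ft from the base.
35/11 ft/s

By similar triangles: 16/(x+s) = 5/s
Solving: s = 5x/11
ds/dt = 5/11 · dx/dt = 5/11 · 7 = 35/11 ft/s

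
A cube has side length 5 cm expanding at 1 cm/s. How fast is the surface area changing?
60 cm²/s

A = 6s²
dA/dt = 12s · ds/dt = 12·5·1 = 60 cm²/s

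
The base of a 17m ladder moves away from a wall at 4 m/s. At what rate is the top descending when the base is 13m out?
13√30/15 ≈ 4.747 m/s

x² + y² = 17²
2x·dx/dt + 2y·dy/dt = 0
dy/dt = -x/y · dx/dt = -13/(2√30) · 4 = -13√30/15 m/s
The top is descending at 13√30/15 ≈ 4.747 m/s.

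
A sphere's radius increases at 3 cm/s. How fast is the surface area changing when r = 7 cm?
168π cm²/s

S = 4πr²
dS/dt = dS/dr · dr/dt = 8πr · 3
At r = 7: dS/dt = 168π cm²/s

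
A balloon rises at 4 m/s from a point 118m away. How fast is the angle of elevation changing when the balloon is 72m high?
0.024702 rad/s

tan(θ) = y/118
sec²(θ) · dθ/dt = (1/118) · dy/dt
dθ/dt = cos²(θ)/118 · 4 = 118/(118² + 72²) · 4
dθ/dt = 0.024702 rad/s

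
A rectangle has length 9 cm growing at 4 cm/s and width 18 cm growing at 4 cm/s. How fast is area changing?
108 cm²/s

A = lw
dA/dt = w·dl/dt + l·dw/dt = 18·4 + 9·4 = 108 cm²/s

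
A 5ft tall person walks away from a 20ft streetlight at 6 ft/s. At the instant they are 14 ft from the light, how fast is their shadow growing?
2 ft/s

By similar triangles: 20/(x+s) = 5/s
Solving: s = 5x/15
ds/dt = 5/15 · dx/dt = 1/3 · 6 = 2 ft/s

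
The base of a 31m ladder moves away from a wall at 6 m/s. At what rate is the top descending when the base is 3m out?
9√238/238 ≈ 0.5834 m/s

x² + y² = 31²
2x·dx/dt + 2y·dy/dt = 0
dy/dt = -x/y · dx/dt = -3/(2√238) · 6 = -9√238/238 m/s
The top is descending at 9√238/238 ≈ 0.5834 m/s.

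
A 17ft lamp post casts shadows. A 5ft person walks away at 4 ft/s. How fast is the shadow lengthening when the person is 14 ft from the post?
5/3 ft/s

By similar triangles: 17/(x+s) = 5/s
Solving: s = 5x/12
ds/dt = 5/12 · dx/dt = 5/12 · 4 = 5/3 ft/s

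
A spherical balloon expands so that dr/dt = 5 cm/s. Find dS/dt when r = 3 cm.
120π cm²/s

S = 4πr²
dS/dt = dS/dr · dr/dt = 8πr · 5
At r = 3: dS/dt = 120π cm²/s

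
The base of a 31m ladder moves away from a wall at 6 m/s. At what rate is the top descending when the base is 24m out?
144√385/385 ≈ 7.339 m/s

x² + y² = 31²
2x·dx/dt + 2y·dy/dt = 0
dy/dt = -x/y · dx/dt = -24/√385 · 6 = -144√385/385 m/s
The top is descending at 144√385/385 ≈ 7.339 m/s.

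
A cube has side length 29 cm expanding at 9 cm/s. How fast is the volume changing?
22707 cm³/s

V = s³
dV/dt = 3s² · ds/dt = 3·29²·9 = 22707 cm³/s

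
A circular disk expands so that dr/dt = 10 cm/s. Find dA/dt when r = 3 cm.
60π cm²/s

A = πr²
dA/dt = 2πr · dr/dt = 2π(3)(10) = 60π cm²/s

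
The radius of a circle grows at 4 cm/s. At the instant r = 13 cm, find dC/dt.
8π cm/s

C = 2πr
dC/dt = 2π · dr/dt = 2π · 4 = 8π cm/s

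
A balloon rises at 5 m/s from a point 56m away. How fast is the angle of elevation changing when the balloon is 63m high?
0.039409 rad/s

tan(θ) = y/56
sec²(θ) · dθ/dt = (1/56) · dy/dt
dθ/dt = cos²(θ)/56 · 5 = 56/(56² + 63²) · 5
dθ/dt = 0.039409 rad/s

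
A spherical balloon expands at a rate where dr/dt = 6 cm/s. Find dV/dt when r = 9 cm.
1944π cm³/s

V = (4/3)πr³
dV/dt = dV/dr · dr/dt = 4πr² · 6
At r = 9: dV/dt = 1944π cm³/s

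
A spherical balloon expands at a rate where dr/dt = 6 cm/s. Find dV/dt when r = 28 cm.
18816π cm³/s

V = (4/3)πr³
dV/dt = dV/dr · dr/dt = 4πr² · 6
At r = 28: dV/dt = 18816π cm³/s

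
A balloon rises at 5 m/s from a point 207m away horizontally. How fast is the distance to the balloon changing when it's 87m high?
145√5602/5602 ≈ 1.937 m/s

z² = 207² + y²
z = √(207² + 87²) = 3√5602
dz/dt = y/z · dy/dt = 87/(3√5602) · 5 = 145√5602/5602 ≈ 1.937 m/s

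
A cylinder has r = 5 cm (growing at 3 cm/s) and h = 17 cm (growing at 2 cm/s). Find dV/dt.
560π cm³/s

V = πr²h
dV/dt = 2πrh·dr/dt + πr²·dh/dt
= 2π(5)(17)(3) + π(5)²(2)
= 560π cm³/s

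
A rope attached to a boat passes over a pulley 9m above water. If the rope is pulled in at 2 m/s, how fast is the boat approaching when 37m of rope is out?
37√322/322 ≈ 2.062 m/s

rope² = x² + 9²
x = √(37² - 9²) = 2√322
dx/dt = (rope/x) · d(rope)/dt = (37/(2√322)) · (-2) = -37√322/322 m/s
The boat approaches at 37√322/322 ≈ 2.062 m/s.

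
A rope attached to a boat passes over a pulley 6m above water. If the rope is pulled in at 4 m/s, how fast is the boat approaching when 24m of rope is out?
16√15/15 ≈ 4.131 m/s

rope² = x² + 6²
x = √(24² - 6²) = 6√15
dx/dt = (rope/x) · d(rope)/dt = (24/(6√15)) · (-4) = -16√15/15 m/s
The boat approaches at 16√15/15 ≈ 4.131 m/s.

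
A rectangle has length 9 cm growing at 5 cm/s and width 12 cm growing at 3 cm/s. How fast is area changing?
87 cm²/s

A = lw
dA/dt = w·dl/dt + l·dw/dt = 12·5 + 9·3 = 87 cm²/s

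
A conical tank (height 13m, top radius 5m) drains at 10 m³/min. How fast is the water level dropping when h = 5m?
338/(125π) ≈ 0.8607 m/min

r/h = 5/13, so r = (5/13)h
V = (1/3)πr²h = (1/3)π((5/13)h)²h = (25/507)πh³
dV/dh = (25/169)πh²
dh/dt = (dV/dt)/(dV/dh) = -10/((25/169)π·5²) = -338/(125π) m/min
The level is dropping at 338/(125π) ≈ 0.8607 m/min.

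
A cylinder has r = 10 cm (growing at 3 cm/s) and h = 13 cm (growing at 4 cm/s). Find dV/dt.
1180π cm³/s

V = πr²h
dV/dt = 2πrh·dr/dt + πr²·dh/dt
= 2π(10)(13)(3) + π(10)²(4)
= 1180π cm³/s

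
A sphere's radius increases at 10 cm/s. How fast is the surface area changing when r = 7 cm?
560π cm²/s

S = 4πr²
dS/dt = dS/dr · dr/dt = 8πr · 10
At r = 7: dS/dt = 560π cm²/s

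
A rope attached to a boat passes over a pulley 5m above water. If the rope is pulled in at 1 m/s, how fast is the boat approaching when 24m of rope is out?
24√551/551 ≈ 1.022 m/s

rope² = x² + 5²
x = √(24² - 5²) = √551
dx/dt = (rope/x) · d(rope)/dt = (24/√551) · (-1) = -24√551/551 m/s
The boat approaches at 24√551/551 ≈ 1.022 m/s.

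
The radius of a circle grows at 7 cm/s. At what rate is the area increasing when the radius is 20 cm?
280π cm²/s

A = πr²
dA/dt = 2πr · dr/dt = 2π(20)(7) = 280π cm²/s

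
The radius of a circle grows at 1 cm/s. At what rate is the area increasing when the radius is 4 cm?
8π cm²/s

A = πr²
dA/dt = 2πr · dr/dt = 2π(4)(1) = 8π cm²/s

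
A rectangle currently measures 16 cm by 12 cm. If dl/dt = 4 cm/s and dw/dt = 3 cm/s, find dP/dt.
14 cm/s

P = 2(l + w)
dP/dt = 2(dl/dt + dw/dt) = 2(4 + 3) = 14 cm/s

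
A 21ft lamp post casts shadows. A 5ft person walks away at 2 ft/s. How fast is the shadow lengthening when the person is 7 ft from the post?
5/8 ft/s

By similar triangles: 21/(x+s) = 5/s
Solving: s = 5x/16
ds/dt = 5/16 · dx/dt = 5/16 · 2 = 5/8 ft/s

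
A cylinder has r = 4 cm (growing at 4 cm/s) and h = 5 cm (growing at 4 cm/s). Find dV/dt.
224π cm³/s

V = πr²h
dV/dt = 2πrh·dr/dt + πr²·dh/dt
= 2π(4)(5)(4) + π(4)²(4)
= 224π cm³/s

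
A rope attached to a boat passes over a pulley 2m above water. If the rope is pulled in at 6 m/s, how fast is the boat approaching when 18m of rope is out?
27√5/10 ≈ 6.037 m/s

rope² = x² + 2²
x = √(18² - 2²) = 8√5
dx/dt = (rope/x) · d(rope)/dt = (18/(8√5)) · (-6) = -27√5/10 m/s
The boat approaches at 27√5/10 ≈ 6.037 m/s.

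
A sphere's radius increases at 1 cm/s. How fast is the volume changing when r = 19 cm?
1444π cm³/s

V = (4/3)πr³
dV/dt = dV/dr · dr/dt = 4πr² · 1
At r = 19: dV/dt = 1444π cm³/s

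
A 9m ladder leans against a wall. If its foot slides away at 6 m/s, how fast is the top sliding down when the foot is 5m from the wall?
15√14/14 ≈ 4.009 m/s

x² + y² = 9²
2x·dx/dt + 2y·dy/dt = 0
dy/dt = -x/y · dx/dt = -5/(2√14) · 6 = -15√14/14 m/s
The top is descending at 15√14/14 ≈ 4.009 m/s.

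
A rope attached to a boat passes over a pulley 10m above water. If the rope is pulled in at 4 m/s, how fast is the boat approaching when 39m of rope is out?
156√29/203 ≈ 4.138 m/s

rope² = x² + 10²
x = √(39² - 10²) = 7√29
dx/dt = (rope/x) · d(rope)/dt = (39/(7√29)) · (-4) = -156√29/203 m/s
The boat approaches at 156√29/203 ≈ 4.138 m/s.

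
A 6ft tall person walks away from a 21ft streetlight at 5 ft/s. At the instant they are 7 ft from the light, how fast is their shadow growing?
2 ft/s

By similar triangles: 21/(x+s) = 6/s
Solving: s = 6x/15
ds/dt = 6/15 · dx/dt = 2/5 · 5 = 2 ft/s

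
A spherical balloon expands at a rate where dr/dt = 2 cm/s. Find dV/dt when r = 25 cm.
5000π cm³/s

V = (4/3)πr³
dV/dt = dV/dr · dr/dt = 4πr² · 2
At r = 25: dV/dt = 5000π cm³/s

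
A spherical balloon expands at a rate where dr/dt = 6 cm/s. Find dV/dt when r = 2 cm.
96π cm³/s

V = (4/3)πr³
dV/dt = dV/dr · dr/dt = 4πr² · 6
At r = 2: dV/dt = 96π cm³/s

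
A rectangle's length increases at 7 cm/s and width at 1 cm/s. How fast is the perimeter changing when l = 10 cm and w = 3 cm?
16 cm/s

P = 2(l + w)
dP/dt = 2(dl/dt + dw/dt) = 2(7 + 1) = 16 cm/s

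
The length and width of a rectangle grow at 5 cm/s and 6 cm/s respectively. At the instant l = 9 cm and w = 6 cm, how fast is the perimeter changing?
22 cm/s

P = 2(l + w)
dP/dt = 2(dl/dt + dw/dt) = 2(5 + 6) = 22 cm/s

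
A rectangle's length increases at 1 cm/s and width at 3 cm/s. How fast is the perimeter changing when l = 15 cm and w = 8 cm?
8 cm/s

P = 2(l + w)
dP/dt = 2(dl/dt + dw/dt) = 2(1 + 3) = 8 cm/s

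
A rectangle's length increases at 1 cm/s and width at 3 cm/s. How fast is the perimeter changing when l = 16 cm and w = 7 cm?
8 cm/s

P = 2(l + w)
dP/dt = 2(dl/dt + dw/dt) = 2(1 + 3) = 8 cm/s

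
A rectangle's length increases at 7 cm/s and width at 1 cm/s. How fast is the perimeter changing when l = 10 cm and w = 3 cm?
16 cm/s

P = 2(l + w)
dP/dt = 2(dl/dt + dw/dt) = 2(7 + 1) = 16 cm/s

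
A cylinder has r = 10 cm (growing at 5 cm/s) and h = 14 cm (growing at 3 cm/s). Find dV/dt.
1700π cm³/s

V = πr²h
dV/dt = 2πrh·dr/dt + πr²·dh/dt
= 2π(10)(14)(5) + π(10)²(3)
= 1700π cm³/s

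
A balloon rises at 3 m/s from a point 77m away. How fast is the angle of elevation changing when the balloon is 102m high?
0.014143 rad/s

tan(θ) = y/77
sec²(θ) · dθ/dt = (1/77) · dy/dt
dθ/dt = cos²(θ)/77 · 3 = 77/(77² + 102²) · 3
dθ/dt = 0.014143 rad/s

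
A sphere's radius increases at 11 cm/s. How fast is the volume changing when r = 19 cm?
15884π cm³/s

V = (4/3)πr³
dV/dt = dV/dr · dr/dt = 4πr² · 11
At r = 19: dV/dt = 15884π cm³/s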